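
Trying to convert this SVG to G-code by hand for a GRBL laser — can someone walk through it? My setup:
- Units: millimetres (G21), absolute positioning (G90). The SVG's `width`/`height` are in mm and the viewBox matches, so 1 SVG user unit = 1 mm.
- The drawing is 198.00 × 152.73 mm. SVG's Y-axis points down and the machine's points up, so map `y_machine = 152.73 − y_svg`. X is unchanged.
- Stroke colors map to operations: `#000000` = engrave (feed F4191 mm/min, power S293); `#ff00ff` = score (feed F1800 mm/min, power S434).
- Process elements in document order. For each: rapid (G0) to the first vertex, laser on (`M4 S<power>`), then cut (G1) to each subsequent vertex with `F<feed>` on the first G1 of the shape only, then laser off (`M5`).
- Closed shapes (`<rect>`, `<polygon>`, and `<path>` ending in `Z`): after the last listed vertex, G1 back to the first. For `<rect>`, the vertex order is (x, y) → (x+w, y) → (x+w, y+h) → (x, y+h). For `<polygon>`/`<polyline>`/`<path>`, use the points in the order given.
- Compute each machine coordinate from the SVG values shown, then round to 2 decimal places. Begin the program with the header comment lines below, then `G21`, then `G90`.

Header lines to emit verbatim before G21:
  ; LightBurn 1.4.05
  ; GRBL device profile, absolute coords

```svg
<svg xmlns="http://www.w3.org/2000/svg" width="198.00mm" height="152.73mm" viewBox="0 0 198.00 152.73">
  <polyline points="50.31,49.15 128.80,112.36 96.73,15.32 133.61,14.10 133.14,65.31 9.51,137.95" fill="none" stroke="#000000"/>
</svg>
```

1 u = 1 mm; y_m = 152.73 − y.

[1] `<polyline>` open polyline, #000000→engrave S293 F4191: (50.31,103.58) → (128.80,40.37) → (96.73,137.41) → (133.61,138.63) → (133.14,87.42) → (9.51,14.78)

; LightBurn 1.4.05
; GRBL device profile, absolute coords
G21
G90
G0 X50.31 Y103.58
M4 S293
G1 X128.80 Y40.37 F4191
G1 X96.73 Y137.41
G1 X133.61 Y138.63
G1 X133.14 Y87.42
G1 X9.51 Y14.78
M5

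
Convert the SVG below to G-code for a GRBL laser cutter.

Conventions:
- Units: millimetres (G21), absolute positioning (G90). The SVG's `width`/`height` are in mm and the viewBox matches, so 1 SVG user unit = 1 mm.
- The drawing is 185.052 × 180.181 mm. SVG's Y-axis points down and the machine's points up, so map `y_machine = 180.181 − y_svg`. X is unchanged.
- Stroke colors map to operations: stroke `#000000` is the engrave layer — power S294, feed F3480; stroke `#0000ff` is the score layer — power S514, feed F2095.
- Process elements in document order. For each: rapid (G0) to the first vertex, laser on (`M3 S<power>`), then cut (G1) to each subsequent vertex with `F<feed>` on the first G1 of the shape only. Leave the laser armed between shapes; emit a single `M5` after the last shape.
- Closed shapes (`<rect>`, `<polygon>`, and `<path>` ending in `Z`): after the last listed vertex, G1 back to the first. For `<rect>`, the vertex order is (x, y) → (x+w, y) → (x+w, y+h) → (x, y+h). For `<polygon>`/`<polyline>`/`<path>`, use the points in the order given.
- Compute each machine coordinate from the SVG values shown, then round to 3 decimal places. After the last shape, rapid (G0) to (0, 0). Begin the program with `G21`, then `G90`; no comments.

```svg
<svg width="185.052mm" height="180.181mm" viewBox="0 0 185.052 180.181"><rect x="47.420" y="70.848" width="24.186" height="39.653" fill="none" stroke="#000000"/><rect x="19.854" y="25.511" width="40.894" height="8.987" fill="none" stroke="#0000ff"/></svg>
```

G21
G90
G0 X47.420 Y109.333
M3 S294
G1 X71.606 Y109.333 F3480
G1 X71.606 Y69.680
G1 X47.420 Y69.680
G1 X47.420 Y109.333
G0 X19.854 Y154.670
M3 S514
G1 X60.748 Y154.670 F2095
G1 X60.748 Y145.683
G1 X19.854 Y145.683
G1 X19.854 Y154.670
M5
G0 X0.000 Y0.000

viewBox `0 0 185.052 180.181` with mm width/height → 1 unit = 1 mm. Flip: y_m = 180.181 − y_svg.

**Shape 1** — `<rect>` rectangle, stroke `#000000` → engrave (S294, F3480). Machine vertices: (47.420,109.333) → (71.606,109.333) → (71.606,69.680) → (47.420,69.680) → (47.420,109.333). Closed: final G1 returns to the first vertex.

**Shape 2** — `<rect>` rectangle, stroke `#0000ff` → score (S514, F2095). Machine vertices: (19.854,154.670) → (60.748,154.670) → (60.748,145.683) → (19.854,145.683) → (19.854,154.670). Closed: final G1 returns to the first vertex.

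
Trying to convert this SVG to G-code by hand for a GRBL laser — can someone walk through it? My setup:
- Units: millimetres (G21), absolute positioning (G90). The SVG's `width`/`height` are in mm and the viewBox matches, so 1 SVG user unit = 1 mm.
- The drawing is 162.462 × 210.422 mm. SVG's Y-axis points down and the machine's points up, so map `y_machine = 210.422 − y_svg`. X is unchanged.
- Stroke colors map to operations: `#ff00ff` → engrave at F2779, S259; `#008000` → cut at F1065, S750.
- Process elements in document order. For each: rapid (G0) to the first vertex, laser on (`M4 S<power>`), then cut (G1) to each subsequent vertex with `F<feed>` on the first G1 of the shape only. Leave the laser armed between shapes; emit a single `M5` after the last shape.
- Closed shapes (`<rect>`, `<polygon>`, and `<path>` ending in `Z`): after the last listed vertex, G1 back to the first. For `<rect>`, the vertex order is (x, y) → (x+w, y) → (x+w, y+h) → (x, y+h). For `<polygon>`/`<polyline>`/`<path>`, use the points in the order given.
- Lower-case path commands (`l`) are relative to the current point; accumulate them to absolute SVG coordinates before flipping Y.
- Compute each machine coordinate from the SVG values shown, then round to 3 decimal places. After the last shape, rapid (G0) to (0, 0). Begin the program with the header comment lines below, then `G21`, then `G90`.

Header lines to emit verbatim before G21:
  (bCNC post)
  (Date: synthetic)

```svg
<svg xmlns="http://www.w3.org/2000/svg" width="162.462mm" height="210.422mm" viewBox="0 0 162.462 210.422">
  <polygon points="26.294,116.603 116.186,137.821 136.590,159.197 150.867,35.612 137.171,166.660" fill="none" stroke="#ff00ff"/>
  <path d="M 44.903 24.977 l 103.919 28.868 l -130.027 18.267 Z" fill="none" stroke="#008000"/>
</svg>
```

1 u = 1 mm; y_m = 210.422 − y.

[1] `<polygon>` closed polygon, #ff00ff→engrave S259 F2779: (26.294,93.819) → (116.186,72.601) → (136.590,51.225) → (150.867,174.810) → (137.171,43.762) → (26.294,93.819) (closed)

[2] `<path>` closed polygon, #008000→cut S750 F1065: (44.903,185.445) → (148.822,156.577) → (18.795,138.310) → (44.903,185.445) (closed)

(bCNC post)
(Date: synthetic)
G21
G90
G0 X26.294 Y93.819
M4 S259
G1 X116.186 Y72.601 F2779
G1 X136.590 Y51.225
G1 X150.867 Y174.810
G1 X137.171 Y43.762
G1 X26.294 Y93.819
G0 X44.903 Y185.445
M4 S750
G1 X148.822 Y156.577 F1065
G1 X18.795 Y138.310
G1 X44.903 Y185.445
M5
G0 X0.000 Y0.000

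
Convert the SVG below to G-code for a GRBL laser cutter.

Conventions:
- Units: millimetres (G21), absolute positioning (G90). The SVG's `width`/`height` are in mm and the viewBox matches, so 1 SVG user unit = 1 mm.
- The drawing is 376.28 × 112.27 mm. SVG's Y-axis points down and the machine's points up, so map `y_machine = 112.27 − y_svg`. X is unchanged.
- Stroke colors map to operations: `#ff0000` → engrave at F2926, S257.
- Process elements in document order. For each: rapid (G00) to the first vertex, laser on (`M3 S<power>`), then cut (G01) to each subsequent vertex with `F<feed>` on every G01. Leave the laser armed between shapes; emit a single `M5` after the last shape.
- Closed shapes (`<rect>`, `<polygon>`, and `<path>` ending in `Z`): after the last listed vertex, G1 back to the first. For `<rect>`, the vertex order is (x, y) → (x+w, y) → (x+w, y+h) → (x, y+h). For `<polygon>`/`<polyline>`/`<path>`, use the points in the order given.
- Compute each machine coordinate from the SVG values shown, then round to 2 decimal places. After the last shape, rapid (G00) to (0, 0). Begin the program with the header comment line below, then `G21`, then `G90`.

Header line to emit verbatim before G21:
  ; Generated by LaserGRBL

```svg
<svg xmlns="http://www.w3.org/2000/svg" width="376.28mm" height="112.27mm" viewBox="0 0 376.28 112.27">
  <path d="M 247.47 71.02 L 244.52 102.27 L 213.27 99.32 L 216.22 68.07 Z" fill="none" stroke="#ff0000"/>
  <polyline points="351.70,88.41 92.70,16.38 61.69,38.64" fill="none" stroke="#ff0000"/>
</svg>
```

1 u = 1 mm; y_m = 112.27 − y.

[1] `<path>` regular polygon, #ff0000→engrave S257 F2926: (247.47,41.25) → (244.52,10.00) → (213.27,12.95) → (216.22,44.20) → (247.47,41.25) (closed)

[2] `<polyline>` open polyline, #ff0000→engrave S257 F2926: (351.70,23.86) → (92.70,95.89) → (61.69,73.63)

; Generated by LaserGRBL
G21
G90
G00 X247.47 Y41.25
M3 S257
G01 X244.52 Y10.00 F2926
G01 X213.27 Y12.95 F2926
G01 X216.22 Y44.20 F2926
G01 X247.47 Y41.25 F2926
G00 X351.70 Y23.86
M3 S257
G01 X92.70 Y95.89 F2926
G01 X61.69 Y73.63 F2926
M5
G00 X0.00 Y0.00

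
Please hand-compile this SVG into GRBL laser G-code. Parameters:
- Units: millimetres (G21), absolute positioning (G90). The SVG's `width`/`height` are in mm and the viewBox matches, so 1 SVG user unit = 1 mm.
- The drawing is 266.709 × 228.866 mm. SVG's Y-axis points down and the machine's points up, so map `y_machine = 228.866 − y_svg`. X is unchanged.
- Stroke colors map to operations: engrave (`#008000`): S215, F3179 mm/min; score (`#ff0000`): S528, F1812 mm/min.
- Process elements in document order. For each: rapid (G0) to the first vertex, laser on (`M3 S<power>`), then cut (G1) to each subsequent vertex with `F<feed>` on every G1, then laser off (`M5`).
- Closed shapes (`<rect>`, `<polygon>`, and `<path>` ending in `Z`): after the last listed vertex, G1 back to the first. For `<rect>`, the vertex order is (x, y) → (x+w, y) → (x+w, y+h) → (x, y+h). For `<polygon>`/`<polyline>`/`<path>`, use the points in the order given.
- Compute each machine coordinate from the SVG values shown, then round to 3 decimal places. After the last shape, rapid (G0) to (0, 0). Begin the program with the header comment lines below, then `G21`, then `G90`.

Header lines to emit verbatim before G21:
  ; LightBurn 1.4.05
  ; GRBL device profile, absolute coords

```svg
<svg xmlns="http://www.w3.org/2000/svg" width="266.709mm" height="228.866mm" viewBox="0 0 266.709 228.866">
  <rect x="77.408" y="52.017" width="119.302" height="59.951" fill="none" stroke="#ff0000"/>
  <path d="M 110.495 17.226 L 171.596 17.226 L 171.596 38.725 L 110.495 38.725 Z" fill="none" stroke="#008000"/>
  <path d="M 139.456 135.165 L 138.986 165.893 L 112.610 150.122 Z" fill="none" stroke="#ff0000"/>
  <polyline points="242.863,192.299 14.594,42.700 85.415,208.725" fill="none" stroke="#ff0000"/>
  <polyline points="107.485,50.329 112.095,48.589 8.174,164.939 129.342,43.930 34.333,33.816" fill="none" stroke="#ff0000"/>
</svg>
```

; LightBurn 1.4.05
; GRBL device profile, absolute coords
G21
G90
G0 X77.408 Y176.849
M3 S528
G1 X196.710 Y176.849 F1812
G1 X196.710 Y116.898 F1812
G1 X77.408 Y116.898 F1812
G1 X77.408 Y176.849 F1812
M5
G0 X110.495 Y211.640
M3 S215
G1 X171.596 Y211.640 F3179
G1 X171.596 Y190.141 F3179
G1 X110.495 Y190.141 F3179
G1 X110.495 Y211.640 F3179
M5
G0 X139.456 Y93.701
M3 S528
G1 X138.986 Y62.973 F1812
G1 X112.610 Y78.744 F1812
G1 X139.456 Y93.701 F1812
M5
G0 X242.863 Y36.567
M3 S528
G1 X14.594 Y186.166 F1812
G1 X85.415 Y20.141 F1812
M5
G0 X107.485 Y178.537
M3 S528
G1 X112.095 Y180.277 F1812
G1 X8.174 Y63.927 F1812
G1 X129.342 Y184.936 F1812
G1 X34.333 Y195.050 F1812
M5
G0 X0.000 Y0.000

viewBox `0 0 266.709 228.866` with mm width/height → 1 unit = 1 mm. Flip: y_m = 228.866 − y_svg.

**Shape 1** — `<rect>` rectangle, stroke `#ff0000` → score (S528, F1812). Machine vertices: (77.408,176.849) → (196.710,176.849) → (196.710,116.898) → (77.408,116.898) → (77.408,176.849). Closed: final G1 returns to the first vertex.

**Shape 2** — `<path>` rectangle, stroke `#008000` → engrave (S215, F3179). Machine vertices: (110.495,211.640) → (171.596,211.640) → (171.596,190.141) → (110.495,190.141) → (110.495,211.640). Closed: final G1 returns to the first vertex.

**Shape 3** — `<path>` regular polygon, stroke `#ff0000` → score (S528, F1812). Machine vertices: (139.456,93.701) → (138.986,62.973) → (112.610,78.744) → (139.456,93.701). Closed: final G1 returns to the first vertex.

**Shape 4** — `<polyline>` open polyline, stroke `#ff0000` → score (S528, F1812). Machine vertices: (242.863,36.567) → (14.594,186.166) → (85.415,20.141). Open path.

**Shape 5** — `<polyline>` open polyline, stroke `#ff0000` → score (S528, F1812). Machine vertices: (107.485,178.537) → (112.095,180.277) → (8.174,63.927) → (129.342,184.936) → (34.333,195.050). Open path.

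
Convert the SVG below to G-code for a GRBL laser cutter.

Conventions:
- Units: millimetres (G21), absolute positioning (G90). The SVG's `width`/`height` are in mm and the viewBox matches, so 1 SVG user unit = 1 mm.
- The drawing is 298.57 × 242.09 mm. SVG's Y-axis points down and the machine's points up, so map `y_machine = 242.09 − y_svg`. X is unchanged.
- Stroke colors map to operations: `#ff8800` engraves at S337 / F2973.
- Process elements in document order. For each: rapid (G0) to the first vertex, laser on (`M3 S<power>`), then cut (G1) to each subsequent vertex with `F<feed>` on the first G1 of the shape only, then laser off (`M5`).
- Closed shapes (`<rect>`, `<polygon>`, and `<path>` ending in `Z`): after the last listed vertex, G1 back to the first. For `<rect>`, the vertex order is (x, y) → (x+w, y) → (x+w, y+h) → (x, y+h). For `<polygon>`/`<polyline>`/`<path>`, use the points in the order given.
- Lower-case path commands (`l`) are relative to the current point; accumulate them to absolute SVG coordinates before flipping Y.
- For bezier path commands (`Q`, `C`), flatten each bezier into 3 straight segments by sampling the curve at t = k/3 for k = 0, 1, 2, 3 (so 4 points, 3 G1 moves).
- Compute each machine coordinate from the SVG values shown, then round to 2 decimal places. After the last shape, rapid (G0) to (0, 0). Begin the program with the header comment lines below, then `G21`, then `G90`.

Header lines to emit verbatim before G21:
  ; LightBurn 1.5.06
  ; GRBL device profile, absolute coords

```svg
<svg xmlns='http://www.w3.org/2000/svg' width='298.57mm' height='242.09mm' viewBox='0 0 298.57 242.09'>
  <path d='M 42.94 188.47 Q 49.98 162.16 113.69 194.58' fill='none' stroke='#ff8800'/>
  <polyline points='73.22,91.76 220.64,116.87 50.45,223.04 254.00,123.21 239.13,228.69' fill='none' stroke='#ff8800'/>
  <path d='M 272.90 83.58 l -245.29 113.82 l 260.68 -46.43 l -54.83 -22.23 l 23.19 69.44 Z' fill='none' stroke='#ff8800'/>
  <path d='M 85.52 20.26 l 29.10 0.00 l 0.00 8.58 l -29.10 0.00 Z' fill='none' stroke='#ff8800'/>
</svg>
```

viewBox `0 0 298.57 242.09` with mm width/height → 1 unit = 1 mm. Flip: y_m = 242.09 − y_svg.

**Shape 1** — `<path>` quadratic bezier, stroke `#ff8800` → engrave (S337, F2973). Control points (SVG): P0=(42.94,188.47), P1=(49.98,162.16), P2=(113.69,194.58); sampled at t=k/3. Machine vertices: (42.94,53.62) → (53.93,64.63) → (77.51,62.60) → (113.69,47.51). Open path.

**Shape 2** — `<polyline>` open polyline, stroke `#ff8800` → engrave (S337, F2973). Machine vertices: (73.22,150.33) → (220.64,125.22) → (50.45,19.05) → (254.00,118.88) → (239.13,13.40). Open path.

**Shape 3** — `<path>` closed polygon, stroke `#ff8800` → engrave (S337, F2973). Machine vertices: (272.90,158.51) → (27.61,44.69) → (288.29,91.12) → (233.46,113.35) → (256.65,43.91) → (272.90,158.51). Closed: final G1 returns to the first vertex.

**Shape 4** — `<path>` rectangle, stroke `#ff8800` → engrave (S337, F2973). Machine vertices: (85.52,221.83) → (114.62,221.83) → (114.62,213.25) → (85.52,213.25) → (85.52,221.83). Closed: final G1 returns to the first vertex.

; LightBurn 1.5.06
; GRBL device profile, absolute coords
G21
G90
G0 X42.94 Y53.62
M3 S337
G1 X53.93 Y64.63 F2973
G1 X77.51 Y62.60
G1 X113.69 Y47.51
M5
G0 X73.22 Y150.33
M3 S337
G1 X220.64 Y125.22 F2973
G1 X50.45 Y19.05
G1 X254.00 Y118.88
G1 X239.13 Y13.40
M5
G0 X272.90 Y158.51
M3 S337
G1 X27.61 Y44.69 F2973
G1 X288.29 Y91.12
G1 X233.46 Y113.35
G1 X256.65 Y43.91
G1 X272.90 Y158.51
M5
G0 X85.52 Y221.83
M3 S337
G1 X114.62 Y221.83 F2973
G1 X114.62 Y213.25
G1 X85.52 Y213.25
G1 X85.52 Y221.83
M5
G0 X0.00 Y0.00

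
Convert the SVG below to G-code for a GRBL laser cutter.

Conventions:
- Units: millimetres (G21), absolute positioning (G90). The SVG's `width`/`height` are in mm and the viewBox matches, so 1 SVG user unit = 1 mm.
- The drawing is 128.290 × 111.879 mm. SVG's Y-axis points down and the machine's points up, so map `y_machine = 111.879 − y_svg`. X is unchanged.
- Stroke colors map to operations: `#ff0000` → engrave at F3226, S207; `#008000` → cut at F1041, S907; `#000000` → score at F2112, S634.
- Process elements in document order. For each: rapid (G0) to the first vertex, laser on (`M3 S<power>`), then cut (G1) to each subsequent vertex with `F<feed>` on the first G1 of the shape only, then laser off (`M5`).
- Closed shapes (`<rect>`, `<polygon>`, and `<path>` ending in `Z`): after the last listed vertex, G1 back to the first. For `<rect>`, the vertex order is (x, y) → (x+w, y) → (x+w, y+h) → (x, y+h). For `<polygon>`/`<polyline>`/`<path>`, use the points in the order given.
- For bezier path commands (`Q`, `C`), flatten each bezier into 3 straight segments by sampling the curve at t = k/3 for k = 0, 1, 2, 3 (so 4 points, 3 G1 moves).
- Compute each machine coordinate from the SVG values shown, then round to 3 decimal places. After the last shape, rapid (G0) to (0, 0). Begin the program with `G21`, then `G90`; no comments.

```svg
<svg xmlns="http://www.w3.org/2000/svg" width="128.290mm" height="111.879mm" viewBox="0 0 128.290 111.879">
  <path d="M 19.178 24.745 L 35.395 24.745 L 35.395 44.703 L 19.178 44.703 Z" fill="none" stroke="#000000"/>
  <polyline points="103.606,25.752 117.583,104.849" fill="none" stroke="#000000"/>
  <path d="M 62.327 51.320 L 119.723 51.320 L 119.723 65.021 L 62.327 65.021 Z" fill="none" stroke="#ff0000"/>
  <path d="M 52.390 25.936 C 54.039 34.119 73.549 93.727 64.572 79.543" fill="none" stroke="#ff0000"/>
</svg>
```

G21
G90
G0 X19.178 Y87.134
M3 S634
G1 X35.395 Y87.134 F2112
G1 X35.395 Y67.176
G1 X19.178 Y67.176
G1 X19.178 Y87.134
M5
G0 X103.606 Y86.127
M3 S634
G1 X117.583 Y7.030 F2112
M5
G0 X62.327 Y60.559
M3 S207
G1 X119.723 Y60.559 F3226
G1 X119.723 Y46.858
G1 X62.327 Y46.858
G1 X62.327 Y60.559
M5
G0 X52.390 Y85.943
M3 S207
G1 X58.276 Y65.256 F3226
G1 X65.770 Y38.112
G1 X64.572 Y32.336
M5
G0 X0.000 Y0.000

viewBox `0 0 128.290 111.879` with mm width/height → 1 unit = 1 mm. Flip: y_m = 111.879 − y_svg.

**Shape 1** — `<path>` rectangle, stroke `#000000` → score (S634, F2112). Machine vertices: (19.178,87.134) → (35.395,87.134) → (35.395,67.176) → (19.178,67.176) → (19.178,87.134). Closed: final G1 returns to the first vertex.

**Shape 2** — `<polyline>` line segment, stroke `#000000` → score (S634, F2112). Machine vertices: (103.606,86.127) → (117.583,7.030). Open path.

**Shape 3** — `<path>` rectangle, stroke `#ff0000` → engrave (S207, F3226). Machine vertices: (62.327,60.559) → (119.723,60.559) → (119.723,46.858) → (62.327,46.858) → (62.327,60.559). Closed: final G1 returns to the first vertex.

**Shape 4** — `<path>` cubic bezier, stroke `#ff0000` → engrave (S207, F3226). Control points (SVG): P0=(52.390,25.936), P1=(54.039,34.119), P2=(73.549,93.727), P3=(64.572,79.543); sampled at t=k/3. Machine vertices: (52.390,85.943) → (58.276,65.256) → (65.770,38.112) → (64.572,32.336). Open path.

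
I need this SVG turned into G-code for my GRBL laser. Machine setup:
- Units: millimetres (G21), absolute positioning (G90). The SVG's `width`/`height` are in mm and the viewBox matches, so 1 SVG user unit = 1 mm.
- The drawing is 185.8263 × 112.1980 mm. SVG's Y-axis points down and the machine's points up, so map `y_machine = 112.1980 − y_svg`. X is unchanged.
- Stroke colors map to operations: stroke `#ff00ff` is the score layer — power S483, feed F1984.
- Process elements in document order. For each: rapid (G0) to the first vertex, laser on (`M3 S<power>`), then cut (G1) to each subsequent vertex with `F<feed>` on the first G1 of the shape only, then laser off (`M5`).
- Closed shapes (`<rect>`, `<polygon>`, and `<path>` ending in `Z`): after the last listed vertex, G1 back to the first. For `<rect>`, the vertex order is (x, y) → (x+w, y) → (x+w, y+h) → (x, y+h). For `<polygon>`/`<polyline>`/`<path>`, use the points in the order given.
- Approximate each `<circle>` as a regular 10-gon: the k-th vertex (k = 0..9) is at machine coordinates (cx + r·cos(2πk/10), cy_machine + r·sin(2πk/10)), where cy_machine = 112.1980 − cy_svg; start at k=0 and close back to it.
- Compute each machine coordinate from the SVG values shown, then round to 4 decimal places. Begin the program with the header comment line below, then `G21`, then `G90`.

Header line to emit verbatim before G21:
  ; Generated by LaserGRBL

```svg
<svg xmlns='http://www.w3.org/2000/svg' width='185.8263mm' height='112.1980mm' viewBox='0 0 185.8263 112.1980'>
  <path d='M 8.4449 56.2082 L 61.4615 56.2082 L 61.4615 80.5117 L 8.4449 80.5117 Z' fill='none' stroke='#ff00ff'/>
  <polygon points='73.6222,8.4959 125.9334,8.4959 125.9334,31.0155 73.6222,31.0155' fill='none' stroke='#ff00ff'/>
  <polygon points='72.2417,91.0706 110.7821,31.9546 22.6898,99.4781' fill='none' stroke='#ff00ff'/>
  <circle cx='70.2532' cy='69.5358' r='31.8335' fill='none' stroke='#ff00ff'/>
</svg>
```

Since the viewBox matches the mm dimensions, user units are millimetres directly. The only transform is the Y-flip y_m = 112.1980 − y_svg.

Shape 1 is a rectangle drawn with `<path>`. Its stroke #ff00ff means score at S483, F1984. After flipping Y the toolpath is (8.4449,55.9898) → (61.4615,55.9898) → (61.4615,31.6863) → (8.4449,31.6863) → (8.4449,55.9898), returning to the start.

Shape 2 is a rectangle drawn with `<polygon>`. Its stroke #ff00ff means score at S483, F1984. After flipping Y the toolpath is (73.6222,103.7021) → (125.9334,103.7021) → (125.9334,81.1825) → (73.6222,81.1825) → (73.6222,103.7021), returning to the start.

Shape 3 is a closed polygon drawn with `<polygon>`. Its stroke #ff00ff means score at S483, F1984. After flipping Y the toolpath is (72.2417,21.1274) → (110.7821,80.2434) → (22.6898,12.7199) → (72.2417,21.1274), returning to the start.

Shape 4 is a circle drawn with `<circle>`. Its stroke #ff00ff means score at S483, F1984. After flipping Y the toolpath is (102.0867,42.6622) → (96.0070,61.3735) → (80.0903,72.9377) → (60.4161,72.9377) → (44.4994,61.3735) → (38.4197,42.6622) → (44.4994,23.9509) → (60.4161,12.3867) → (80.0903,12.3867) → (96.0070,23.9509) → (102.0867,42.6622), returning to the start.

; Generated by LaserGRBL
G21
G90
G0 X8.4449 Y55.9898
M3 S483
G1 X61.4615 Y55.9898 F1984
G1 X61.4615 Y31.6863
G1 X8.4449 Y31.6863
G1 X8.4449 Y55.9898
M5
G0 X73.6222 Y103.7021
M3 S483
G1 X125.9334 Y103.7021 F1984
G1 X125.9334 Y81.1825
G1 X73.6222 Y81.1825
G1 X73.6222 Y103.7021
M5
G0 X72.2417 Y21.1274
M3 S483
G1 X110.7821 Y80.2434 F1984
G1 X22.6898 Y12.7199
G1 X72.2417 Y21.1274
M5
G0 X102.0867 Y42.6622
M3 S483
G1 X96.0070 Y61.3735 F1984
G1 X80.0903 Y72.9377
G1 X60.4161 Y72.9377
G1 X44.4994 Y61.3735
G1 X38.4197 Y42.6622
G1 X44.4994 Y23.9509
G1 X60.4161 Y12.3867
G1 X80.0903 Y12.3867
G1 X96.0070 Y23.9509
G1 X102.0867 Y42.6622
M5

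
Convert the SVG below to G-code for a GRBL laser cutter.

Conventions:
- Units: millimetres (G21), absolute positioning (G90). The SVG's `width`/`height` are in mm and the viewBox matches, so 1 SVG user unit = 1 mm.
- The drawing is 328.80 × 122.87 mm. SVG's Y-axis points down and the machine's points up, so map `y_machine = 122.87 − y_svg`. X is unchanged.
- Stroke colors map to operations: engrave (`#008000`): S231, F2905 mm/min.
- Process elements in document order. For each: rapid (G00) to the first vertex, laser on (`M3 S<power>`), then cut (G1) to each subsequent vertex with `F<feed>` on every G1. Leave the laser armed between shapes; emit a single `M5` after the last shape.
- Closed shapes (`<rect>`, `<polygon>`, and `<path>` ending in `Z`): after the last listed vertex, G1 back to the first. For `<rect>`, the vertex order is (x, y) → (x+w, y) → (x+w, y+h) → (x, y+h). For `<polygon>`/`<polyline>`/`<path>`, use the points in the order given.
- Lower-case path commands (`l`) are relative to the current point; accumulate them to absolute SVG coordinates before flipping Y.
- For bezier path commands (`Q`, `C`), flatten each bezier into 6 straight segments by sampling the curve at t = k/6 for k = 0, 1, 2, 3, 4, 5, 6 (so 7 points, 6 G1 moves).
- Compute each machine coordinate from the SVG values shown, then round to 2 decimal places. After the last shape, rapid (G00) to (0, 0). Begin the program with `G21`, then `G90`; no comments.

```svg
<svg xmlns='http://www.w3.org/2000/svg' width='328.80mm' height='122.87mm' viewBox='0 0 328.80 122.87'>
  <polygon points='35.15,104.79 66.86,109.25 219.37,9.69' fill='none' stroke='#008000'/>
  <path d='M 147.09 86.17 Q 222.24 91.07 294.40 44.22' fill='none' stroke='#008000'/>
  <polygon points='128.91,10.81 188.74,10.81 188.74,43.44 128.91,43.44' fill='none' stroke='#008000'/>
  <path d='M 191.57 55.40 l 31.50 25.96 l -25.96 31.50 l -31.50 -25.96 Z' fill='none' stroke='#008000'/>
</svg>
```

Since the viewBox matches the mm dimensions, user units are millimetres directly. The only transform is the Y-flip y_m = 122.87 − y_svg.

Shape 1 is a closed polygon drawn with `<polygon>`. Its stroke #008000 means engrave at S231, F2905. After flipping Y the toolpath is (35.15,18.08) → (66.86,13.62) → (219.37,113.18) → (35.15,18.08), returning to the start.

Shape 2 is a quadratic bezier drawn with `<path>`. Its stroke #008000 means engrave at S231, F2905. After flipping Y the toolpath is (147.09,36.70) → (172.06,36.50) → (196.86,39.18) → (221.49,44.74) → (245.96,53.17) → (270.26,64.47) → (294.40,78.65).

Shape 3 is a rectangle drawn with `<polygon>`. Its stroke #008000 means engrave at S231, F2905. After flipping Y the toolpath is (128.91,112.06) → (188.74,112.06) → (188.74,79.43) → (128.91,79.43) → (128.91,112.06), returning to the start.

Shape 4 is a regular polygon drawn with `<path>`. Its stroke #008000 means engrave at S231, F2905. After flipping Y the toolpath is (191.57,67.47) → (223.07,41.51) → (197.11,10.01) → (165.61,35.97) → (191.57,67.47), returning to the start.

G21
G90
G00 X35.15 Y18.08
M3 S231
G1 X66.86 Y13.62 F2905
G1 X219.37 Y113.18 F2905
G1 X35.15 Y18.08 F2905
G00 X147.09 Y36.70
M3 S231
G1 X172.06 Y36.50 F2905
G1 X196.86 Y39.18 F2905
G1 X221.49 Y44.74 F2905
G1 X245.96 Y53.17 F2905
G1 X270.26 Y64.47 F2905
G1 X294.40 Y78.65 F2905
G00 X128.91 Y112.06
M3 S231
G1 X188.74 Y112.06 F2905
G1 X188.74 Y79.43 F2905
G1 X128.91 Y79.43 F2905
G1 X128.91 Y112.06 F2905
G00 X191.57 Y67.47
M3 S231
G1 X223.07 Y41.51 F2905
G1 X197.11 Y10.01 F2905
G1 X165.61 Y35.97 F2905
G1 X191.57 Y67.47 F2905
M5
G00 X0.00 Y0.00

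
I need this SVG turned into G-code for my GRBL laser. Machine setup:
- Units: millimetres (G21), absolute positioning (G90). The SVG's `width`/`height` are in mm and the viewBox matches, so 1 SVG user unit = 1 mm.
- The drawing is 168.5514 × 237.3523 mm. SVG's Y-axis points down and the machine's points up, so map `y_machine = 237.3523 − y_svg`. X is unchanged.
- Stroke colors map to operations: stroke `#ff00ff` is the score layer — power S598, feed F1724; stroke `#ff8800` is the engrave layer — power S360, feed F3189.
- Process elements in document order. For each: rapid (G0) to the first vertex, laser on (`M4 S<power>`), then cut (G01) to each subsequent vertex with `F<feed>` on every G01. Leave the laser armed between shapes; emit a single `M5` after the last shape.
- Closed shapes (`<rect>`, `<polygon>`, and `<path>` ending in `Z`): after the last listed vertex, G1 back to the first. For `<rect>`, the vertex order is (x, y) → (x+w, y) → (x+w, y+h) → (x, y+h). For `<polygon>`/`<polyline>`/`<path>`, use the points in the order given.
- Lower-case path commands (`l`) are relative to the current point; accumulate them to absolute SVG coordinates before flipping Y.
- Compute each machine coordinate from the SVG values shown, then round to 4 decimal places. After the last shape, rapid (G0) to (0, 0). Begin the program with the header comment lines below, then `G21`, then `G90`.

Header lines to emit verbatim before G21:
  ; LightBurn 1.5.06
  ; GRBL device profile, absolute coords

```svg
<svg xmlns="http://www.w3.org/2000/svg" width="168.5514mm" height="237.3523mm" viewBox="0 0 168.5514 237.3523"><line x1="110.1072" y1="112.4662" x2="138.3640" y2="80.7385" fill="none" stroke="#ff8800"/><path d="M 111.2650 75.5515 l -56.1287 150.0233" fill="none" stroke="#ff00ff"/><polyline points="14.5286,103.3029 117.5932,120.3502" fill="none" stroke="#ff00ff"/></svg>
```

; LightBurn 1.5.06
; GRBL device profile, absolute coords
G21
G90
G0 X110.1072 Y124.8861
M4 S360
G01 X138.3640 Y156.6138 F3189
G0 X111.2650 Y161.8008
M4 S598
G01 X55.1363 Y11.7775 F1724
G0 X14.5286 Y134.0494
M4 S598
G01 X117.5932 Y117.0021 F1724
M5
G0 X0.0000 Y0.0000

viewBox `0 0 168.5514 237.3523` with mm width/height → 1 unit = 1 mm. Flip: y_m = 237.3523 − y_svg.

**Shape 1** — `<line>` line segment, stroke `#ff8800` → engrave (S360, F3189). Machine vertices: (110.1072,124.8861) → (138.3640,156.6138). Open path.

**Shape 2** — `<path>` line segment, stroke `#ff00ff` → score (S598, F1724). Machine vertices: (111.2650,161.8008) → (55.1363,11.7775). Open path.

**Shape 3** — `<polyline>` line segment, stroke `#ff00ff` → score (S598, F1724). Machine vertices: (14.5286,134.0494) → (117.5932,117.0021). Open path.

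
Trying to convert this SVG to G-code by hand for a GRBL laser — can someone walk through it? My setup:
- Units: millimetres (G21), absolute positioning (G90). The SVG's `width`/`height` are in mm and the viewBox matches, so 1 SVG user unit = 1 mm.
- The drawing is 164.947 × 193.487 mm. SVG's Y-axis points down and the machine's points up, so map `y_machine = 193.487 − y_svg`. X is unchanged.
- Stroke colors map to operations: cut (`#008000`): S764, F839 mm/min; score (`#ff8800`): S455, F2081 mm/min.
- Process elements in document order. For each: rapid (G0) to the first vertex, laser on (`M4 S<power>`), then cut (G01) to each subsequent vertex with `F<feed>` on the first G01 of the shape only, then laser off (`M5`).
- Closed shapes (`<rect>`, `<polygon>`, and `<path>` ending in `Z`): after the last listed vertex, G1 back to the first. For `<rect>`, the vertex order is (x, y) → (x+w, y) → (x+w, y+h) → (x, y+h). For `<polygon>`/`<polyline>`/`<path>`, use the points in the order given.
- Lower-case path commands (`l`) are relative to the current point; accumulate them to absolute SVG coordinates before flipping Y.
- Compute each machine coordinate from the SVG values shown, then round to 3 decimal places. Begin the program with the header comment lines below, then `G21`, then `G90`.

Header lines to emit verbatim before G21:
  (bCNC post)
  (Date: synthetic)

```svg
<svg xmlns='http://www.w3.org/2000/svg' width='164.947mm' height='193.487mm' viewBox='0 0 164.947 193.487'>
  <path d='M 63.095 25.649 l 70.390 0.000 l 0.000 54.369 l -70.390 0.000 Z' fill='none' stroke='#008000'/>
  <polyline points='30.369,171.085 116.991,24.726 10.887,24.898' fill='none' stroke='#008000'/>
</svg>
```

(bCNC post)
(Date: synthetic)
G21
G90
G0 X63.095 Y167.838
M4 S764
G01 X133.485 Y167.838 F839
G01 X133.485 Y113.469
G01 X63.095 Y113.469
G01 X63.095 Y167.838
M5
G0 X30.369 Y22.402
M4 S764
G01 X116.991 Y168.761 F839
G01 X10.887 Y168.589
M5

viewBox `0 0 164.947 193.487` with mm width/height → 1 unit = 1 mm. Flip: y_m = 193.487 − y_svg.

**Shape 1** — `<path>` rectangle, stroke `#008000` → cut (S764, F839). Machine vertices: (63.095,167.838) → (133.485,167.838) → (133.485,113.469) → (63.095,113.469) → (63.095,167.838). Closed: final G1 returns to the first vertex.

**Shape 2** — `<polyline>` open polyline, stroke `#008000` → cut (S764, F839). Machine vertices: (30.369,22.402) → (116.991,168.761) → (10.887,168.589). Open path.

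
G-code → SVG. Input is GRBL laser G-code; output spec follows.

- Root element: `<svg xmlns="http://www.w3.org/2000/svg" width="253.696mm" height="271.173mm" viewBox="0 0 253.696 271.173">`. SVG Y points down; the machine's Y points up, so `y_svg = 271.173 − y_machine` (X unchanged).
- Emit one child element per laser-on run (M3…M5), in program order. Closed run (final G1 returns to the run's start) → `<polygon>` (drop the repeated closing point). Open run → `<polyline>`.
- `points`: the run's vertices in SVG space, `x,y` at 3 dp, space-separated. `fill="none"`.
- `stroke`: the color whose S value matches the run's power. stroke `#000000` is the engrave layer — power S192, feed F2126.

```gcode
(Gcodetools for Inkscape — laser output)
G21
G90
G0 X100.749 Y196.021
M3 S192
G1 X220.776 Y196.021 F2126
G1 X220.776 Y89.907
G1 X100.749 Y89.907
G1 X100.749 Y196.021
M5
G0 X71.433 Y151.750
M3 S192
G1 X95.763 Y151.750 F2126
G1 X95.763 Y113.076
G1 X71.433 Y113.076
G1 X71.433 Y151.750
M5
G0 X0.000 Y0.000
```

<svg xmlns="http://www.w3.org/2000/svg" width="253.696mm" height="271.173mm" viewBox="0 0 253.696 271.173">
  <polygon points="100.749,75.152 220.776,75.152 220.776,181.266 100.749,181.266" fill="none" stroke="#000000"/>
  <polygon points="71.433,119.423 95.763,119.423 95.763,158.097 71.433,158.097" fill="none" stroke="#000000"/>
</svg>

Each laser-on run becomes one SVG element. Flip Y back into SVG space with y_svg = 271.173 − y_machine. Every run uses S192, so all elements get stroke `#000000` (engrave).

Run 1: The run returns to its start, so emit a `<polygon>` with points (Y-flipped): 100.749,75.152 220.776,75.152 220.776,181.266 100.749,181.266.

Run 2: The run returns to its start, so emit a `<polygon>` with points (Y-flipped): 71.433,119.423 95.763,119.423 95.763,158.097 71.433,158.097.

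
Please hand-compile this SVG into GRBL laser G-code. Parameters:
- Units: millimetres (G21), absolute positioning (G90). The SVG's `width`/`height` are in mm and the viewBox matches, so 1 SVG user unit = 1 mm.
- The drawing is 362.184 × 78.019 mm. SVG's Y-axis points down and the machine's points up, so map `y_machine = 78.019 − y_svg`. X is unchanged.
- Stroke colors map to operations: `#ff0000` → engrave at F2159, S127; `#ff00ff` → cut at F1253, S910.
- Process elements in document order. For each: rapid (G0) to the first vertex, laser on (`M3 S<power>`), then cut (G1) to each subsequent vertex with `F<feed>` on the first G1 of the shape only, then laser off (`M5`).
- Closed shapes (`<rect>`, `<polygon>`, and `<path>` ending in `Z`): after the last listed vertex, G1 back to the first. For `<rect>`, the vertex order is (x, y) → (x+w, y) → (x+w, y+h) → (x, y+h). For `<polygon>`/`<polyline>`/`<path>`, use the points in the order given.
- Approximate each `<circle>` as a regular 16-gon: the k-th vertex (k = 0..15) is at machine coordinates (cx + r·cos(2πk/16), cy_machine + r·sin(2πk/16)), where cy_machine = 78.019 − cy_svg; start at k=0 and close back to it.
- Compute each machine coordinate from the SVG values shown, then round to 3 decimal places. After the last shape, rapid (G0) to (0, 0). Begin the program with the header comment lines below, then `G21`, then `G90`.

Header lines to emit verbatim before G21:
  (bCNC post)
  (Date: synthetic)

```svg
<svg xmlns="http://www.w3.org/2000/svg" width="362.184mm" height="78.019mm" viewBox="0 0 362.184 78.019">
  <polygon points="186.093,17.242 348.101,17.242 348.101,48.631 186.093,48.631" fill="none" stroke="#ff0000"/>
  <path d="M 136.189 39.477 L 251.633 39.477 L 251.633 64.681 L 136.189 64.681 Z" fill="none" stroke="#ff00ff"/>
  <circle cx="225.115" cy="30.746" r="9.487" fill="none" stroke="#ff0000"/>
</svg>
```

1 u = 1 mm; y_m = 78.019 − y.

[1] `<polygon>` rectangle, #ff0000→engrave S127 F2159: (186.093,60.777) → (348.101,60.777) → (348.101,29.388) → (186.093,29.388) → (186.093,60.777) (closed)

[2] `<path>` rectangle, #ff00ff→cut S910 F1253: (136.189,38.542) → (251.633,38.542) → (251.633,13.338) → (136.189,13.338) → (136.189,38.542) (closed)

[3] `<circle>` circle, #ff0000→engrave S127 F2159: (234.602,47.273) → (233.880,50.904) → (231.823,53.981) → (228.746,56.038) → (225.115,56.760) → (221.484,56.038) → (218.407,53.981) → (216.350,50.904) → (215.628,47.273) → (216.350,43.642) → (218.407,40.565) → (221.484,38.508) → (225.115,37.786) → (228.746,38.508) → (231.823,40.565) → (233.880,43.642) → (234.602,47.273) (closed)

(bCNC post)
(Date: synthetic)
G21
G90
G0 X186.093 Y60.777
M3 S127
G1 X348.101 Y60.777 F2159
G1 X348.101 Y29.388
G1 X186.093 Y29.388
G1 X186.093 Y60.777
M5
G0 X136.189 Y38.542
M3 S910
G1 X251.633 Y38.542 F1253
G1 X251.633 Y13.338
G1 X136.189 Y13.338
G1 X136.189 Y38.542
M5
G0 X234.602 Y47.273
M3 S127
G1 X233.880 Y50.904 F2159
G1 X231.823 Y53.981
G1 X228.746 Y56.038
G1 X225.115 Y56.760
G1 X221.484 Y56.038
G1 X218.407 Y53.981
G1 X216.350 Y50.904
G1 X215.628 Y47.273
G1 X216.350 Y43.642
G1 X218.407 Y40.565
G1 X221.484 Y38.508
G1 X225.115 Y37.786
G1 X228.746 Y38.508
G1 X231.823 Y40.565
G1 X233.880 Y43.642
G1 X234.602 Y47.273
M5
G0 X0.000 Y0.000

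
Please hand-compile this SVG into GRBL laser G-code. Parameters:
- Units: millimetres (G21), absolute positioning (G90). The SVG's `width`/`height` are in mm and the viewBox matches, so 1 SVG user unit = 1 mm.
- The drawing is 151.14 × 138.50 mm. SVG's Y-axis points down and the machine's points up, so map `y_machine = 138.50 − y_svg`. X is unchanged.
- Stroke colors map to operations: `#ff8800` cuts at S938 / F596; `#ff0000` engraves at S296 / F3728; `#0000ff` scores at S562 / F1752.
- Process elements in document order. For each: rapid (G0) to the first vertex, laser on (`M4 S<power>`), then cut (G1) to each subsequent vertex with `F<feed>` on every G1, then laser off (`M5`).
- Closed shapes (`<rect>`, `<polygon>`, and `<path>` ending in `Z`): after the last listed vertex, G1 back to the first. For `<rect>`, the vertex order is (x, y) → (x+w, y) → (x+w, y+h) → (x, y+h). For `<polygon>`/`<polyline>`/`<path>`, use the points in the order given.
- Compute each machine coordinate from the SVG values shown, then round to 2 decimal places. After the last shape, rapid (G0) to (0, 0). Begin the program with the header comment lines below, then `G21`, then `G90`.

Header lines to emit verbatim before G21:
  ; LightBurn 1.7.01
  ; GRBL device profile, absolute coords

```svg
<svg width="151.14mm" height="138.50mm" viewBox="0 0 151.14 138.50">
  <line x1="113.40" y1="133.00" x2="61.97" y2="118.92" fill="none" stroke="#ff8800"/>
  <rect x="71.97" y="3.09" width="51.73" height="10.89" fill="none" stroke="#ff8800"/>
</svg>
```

; LightBurn 1.7.01
; GRBL device profile, absolute coords
G21
G90
G0 X113.40 Y5.50
M4 S938
G1 X61.97 Y19.58 F596
M5
G0 X71.97 Y135.41
M4 S938
G1 X123.70 Y135.41 F596
G1 X123.70 Y124.52 F596
G1 X71.97 Y124.52 F596
G1 X71.97 Y135.41 F596
M5
G0 X0.00 Y0.00

viewBox `0 0 151.14 138.50` with mm width/height → 1 unit = 1 mm. Flip: y_m = 138.50 − y_svg.

**Shape 1** — `<line>` line segment, stroke `#ff8800` → cut (S938, F596). Machine vertices: (113.40,5.50) → (61.97,19.58). Open path.

**Shape 2** — `<rect>` rectangle, stroke `#ff8800` → cut (S938, F596). Machine vertices: (71.97,135.41) → (123.70,135.41) → (123.70,124.52) → (71.97,124.52) → (71.97,135.41). Closed: final G1 returns to the first vertex.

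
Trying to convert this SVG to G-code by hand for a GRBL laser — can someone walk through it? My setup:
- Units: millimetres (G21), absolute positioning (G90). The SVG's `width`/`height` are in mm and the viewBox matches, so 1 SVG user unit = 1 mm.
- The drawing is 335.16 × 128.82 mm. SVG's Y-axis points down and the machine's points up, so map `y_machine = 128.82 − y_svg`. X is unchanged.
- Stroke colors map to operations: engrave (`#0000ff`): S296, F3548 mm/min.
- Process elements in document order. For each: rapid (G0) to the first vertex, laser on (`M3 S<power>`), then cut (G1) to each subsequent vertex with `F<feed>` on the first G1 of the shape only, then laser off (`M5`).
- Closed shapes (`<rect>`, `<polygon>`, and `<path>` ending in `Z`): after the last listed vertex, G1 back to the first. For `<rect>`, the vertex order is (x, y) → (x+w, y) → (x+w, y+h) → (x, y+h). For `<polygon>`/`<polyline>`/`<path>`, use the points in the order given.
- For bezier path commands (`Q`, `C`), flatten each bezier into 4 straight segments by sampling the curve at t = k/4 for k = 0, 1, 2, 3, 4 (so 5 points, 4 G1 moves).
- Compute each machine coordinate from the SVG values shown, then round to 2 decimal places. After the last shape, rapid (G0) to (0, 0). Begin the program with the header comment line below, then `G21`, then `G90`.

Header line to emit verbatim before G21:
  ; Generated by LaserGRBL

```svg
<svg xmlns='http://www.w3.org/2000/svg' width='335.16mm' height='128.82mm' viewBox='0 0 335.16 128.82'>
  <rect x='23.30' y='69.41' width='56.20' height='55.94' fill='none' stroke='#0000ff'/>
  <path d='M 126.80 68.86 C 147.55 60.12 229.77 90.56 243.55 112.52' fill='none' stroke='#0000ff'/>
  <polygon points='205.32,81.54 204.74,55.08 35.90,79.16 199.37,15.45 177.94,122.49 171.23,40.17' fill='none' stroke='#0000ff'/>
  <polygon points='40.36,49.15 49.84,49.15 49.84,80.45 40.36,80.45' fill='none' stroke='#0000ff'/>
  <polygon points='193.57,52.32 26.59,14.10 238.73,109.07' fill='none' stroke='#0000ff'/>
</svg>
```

Since the viewBox matches the mm dimensions, user units are millimetres directly. The only transform is the Y-flip y_m = 128.82 − y_svg.

Shape 1 is a rectangle drawn with `<rect>`. Its stroke #0000ff means engrave at S296, F3548. After flipping Y the toolpath is (23.30,59.41) → (79.50,59.41) → (79.50,3.47) → (23.30,3.47) → (23.30,59.41), returning to the start.

Shape 2 is a cubic bezier drawn with `<path>`. Its stroke #0000ff means engrave at S296, F3548. After flipping Y the toolpath is (126.80,59.96) → (151.86,59.91) → (187.79,49.64) → (222.41,33.62) → (243.55,16.30).

Shape 3 is a closed polygon drawn with `<polygon>`. Its stroke #0000ff means engrave at S296, F3548. After flipping Y the toolpath is (205.32,47.28) → (204.74,73.74) → (35.90,49.66) → (199.37,113.37) → (177.94,6.33) → (171.23,88.65) → (205.32,47.28), returning to the start.

Shape 4 is a rectangle drawn with `<polygon>`. Its stroke #0000ff means engrave at S296, F3548. After flipping Y the toolpath is (40.36,79.67) → (49.84,79.67) → (49.84,48.37) → (40.36,48.37) → (40.36,79.67), returning to the start.

Shape 5 is a closed polygon drawn with `<polygon>`. Its stroke #0000ff means engrave at S296, F3548. After flipping Y the toolpath is (193.57,76.50) → (26.59,114.72) → (238.73,19.75) → (193.57,76.50), returning to the start.

; Generated by LaserGRBL
G21
G90
G0 X23.30 Y59.41
M3 S296
G1 X79.50 Y59.41 F3548
G1 X79.50 Y3.47
G1 X23.30 Y3.47
G1 X23.30 Y59.41
M5
G0 X126.80 Y59.96
M3 S296
G1 X151.86 Y59.91 F3548
G1 X187.79 Y49.64
G1 X222.41 Y33.62
G1 X243.55 Y16.30
M5
G0 X205.32 Y47.28
M3 S296
G1 X204.74 Y73.74 F3548
G1 X35.90 Y49.66
G1 X199.37 Y113.37
G1 X177.94 Y6.33
G1 X171.23 Y88.65
G1 X205.32 Y47.28
M5
G0 X40.36 Y79.67
M3 S296
G1 X49.84 Y79.67 F3548
G1 X49.84 Y48.37
G1 X40.36 Y48.37
G1 X40.36 Y79.67
M5
G0 X193.57 Y76.50
M3 S296
G1 X26.59 Y114.72 F3548
G1 X238.73 Y19.75
G1 X193.57 Y76.50
M5
G0 X0.00 Y0.00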